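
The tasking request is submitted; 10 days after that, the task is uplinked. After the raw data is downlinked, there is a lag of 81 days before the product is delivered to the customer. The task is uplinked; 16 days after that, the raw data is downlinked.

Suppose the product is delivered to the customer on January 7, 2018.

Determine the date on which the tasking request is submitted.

September 22, 2017

The product is delivered to the customer: Jan 7, 2018.
The raw data is downlinked: Jan 7, 2018 − 81 days = Oct 18, 2017.
The task is uplinked: Oct 18, 2017 − 16 days = Oct 2, 2017.
The tasking request is submitted: Oct 2, 2017 − 10 days = Sep 22, 2017.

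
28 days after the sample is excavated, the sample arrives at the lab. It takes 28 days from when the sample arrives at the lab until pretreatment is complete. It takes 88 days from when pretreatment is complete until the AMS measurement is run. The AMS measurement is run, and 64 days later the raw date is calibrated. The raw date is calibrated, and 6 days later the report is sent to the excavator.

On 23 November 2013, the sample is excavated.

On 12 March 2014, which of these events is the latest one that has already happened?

The sample is excavated: Nov 23, 2013.
The sample arrives at the lab: Nov 23, 2013 + 28 days = Dec 21, 2013.
Pretreatment is complete: Dec 21, 2013 + 28 days = Jan 18, 2014.
The AMS measurement is run: Jan 18, 2014 + 88 days = Apr 16, 2014.
The raw date is calibrated: Apr 16, 2014 + 64 days = Jun 19, 2014.
The report is sent to the excavator: Jun 19, 2014 + 6 days = Jun 25, 2014.
Mar 12, 2014 falls between when pretreatment is complete (Jan 18, 2014) and when the AMS measurement is run (Apr 16, 2014).

Pretreatment is complete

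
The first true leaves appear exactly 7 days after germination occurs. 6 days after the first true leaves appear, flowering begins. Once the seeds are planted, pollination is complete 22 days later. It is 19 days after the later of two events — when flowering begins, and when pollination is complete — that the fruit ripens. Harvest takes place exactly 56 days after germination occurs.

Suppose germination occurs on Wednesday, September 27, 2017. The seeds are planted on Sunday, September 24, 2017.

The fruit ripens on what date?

Saturday, November 4, 2017

Germination occurs: Sep 27, 2017.
The first true leaves appear: Sep 27, 2017 + 7 days = Oct 4, 2017.
Flowering begins: Oct 4, 2017 + 6 days = Oct 10, 2017.
The seeds are planted: Sep 24, 2017.
Pollination is complete: Sep 24, 2017 + 22 days = Oct 16, 2017.
Both prerequisites met — flowering begins (Oct 10, 2017), pollination is complete (Oct 16, 2017); the later is Oct 16, 2017.
The fruit ripens: Oct 16, 2017 + 19 days = Nov 4, 2017.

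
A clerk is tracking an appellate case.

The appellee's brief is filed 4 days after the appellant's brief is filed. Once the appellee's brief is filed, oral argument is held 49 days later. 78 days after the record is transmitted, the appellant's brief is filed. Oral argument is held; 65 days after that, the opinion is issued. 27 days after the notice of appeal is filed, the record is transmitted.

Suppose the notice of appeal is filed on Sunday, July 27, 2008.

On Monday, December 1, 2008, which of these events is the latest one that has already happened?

The notice of appeal is filed: Jul 27, 2008.
The record is transmitted: Jul 27, 2008 + 27 days = Aug 23, 2008.
The appellant's brief is filed: Aug 23, 2008 + 78 days = Nov 9, 2008.
The appellee's brief is filed: Nov 9, 2008 + 4 days = Nov 13, 2008.
Oral argument is held: Nov 13, 2008 + 49 days = Jan 1, 2009.
The opinion is issued: Jan 1, 2009 + 65 days = Mar 7, 2009.
Dec 1, 2008 falls between when the appellee's brief is filed (Nov 13, 2008) and when oral argument is held (Jan 1, 2009).

The appellee's brief is filed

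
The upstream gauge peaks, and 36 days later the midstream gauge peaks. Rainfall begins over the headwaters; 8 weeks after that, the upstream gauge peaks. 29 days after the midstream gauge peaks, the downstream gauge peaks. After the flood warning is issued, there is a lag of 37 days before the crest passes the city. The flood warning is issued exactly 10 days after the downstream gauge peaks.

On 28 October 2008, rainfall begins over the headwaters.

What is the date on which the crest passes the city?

Rainfall begins over the headwaters: Oct 28, 2008.
The upstream gauge peaks: Oct 28, 2008 + 8 weeks = Dec 23, 2008.
The midstream gauge peaks: Dec 23, 2008 + 36 days = Jan 28, 2009.
The downstream gauge peaks: Jan 28, 2009 + 29 days = Feb 26, 2009.
The flood warning is issued: Feb 26, 2009 + 10 days = Mar 8, 2009.
The crest passes the city: Mar 8, 2009 + 37 days = Apr 14, 2009.

14 April 2009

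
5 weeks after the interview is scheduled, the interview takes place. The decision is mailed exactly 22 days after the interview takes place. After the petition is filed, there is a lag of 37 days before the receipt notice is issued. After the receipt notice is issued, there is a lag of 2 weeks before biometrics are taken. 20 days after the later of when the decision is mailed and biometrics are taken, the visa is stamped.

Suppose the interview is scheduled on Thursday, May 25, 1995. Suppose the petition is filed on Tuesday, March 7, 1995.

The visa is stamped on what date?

Thursday, August 10, 1995

The interview is scheduled: May 25, 1995.
The interview takes place: May 25, 1995 + 5 weeks = Jun 29, 1995.
The decision is mailed: Jun 29, 1995 + 22 days = Jul 21, 1995.
The petition is filed: Mar 7, 1995.
The receipt notice is issued: Mar 7, 1995 + 37 days = Apr 13, 1995.
Biometrics are taken: Apr 13, 1995 + 2 weeks = Apr 27, 1995.
Both prerequisites met — the decision is mailed (Jul 21, 1995), biometrics are taken (Apr 27, 1995); the later is Jul 21, 1995.
The visa is stamped: Jul 21, 1995 + 20 days = Aug 10, 1995.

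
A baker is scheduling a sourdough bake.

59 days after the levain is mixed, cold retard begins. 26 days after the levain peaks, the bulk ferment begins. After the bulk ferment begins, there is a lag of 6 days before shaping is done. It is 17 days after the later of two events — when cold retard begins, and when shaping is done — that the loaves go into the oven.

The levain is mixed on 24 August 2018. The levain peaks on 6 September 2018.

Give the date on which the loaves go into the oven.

8 November 2018

The levain is mixed: Aug 24, 2018.
Cold retard begins: Aug 24, 2018 + 59 days = Oct 22, 2018.
The levain peaks: Sep 6, 2018.
The bulk ferment begins: Sep 6, 2018 + 26 days = Oct 2, 2018.
Shaping is done: Oct 2, 2018 + 6 days = Oct 8, 2018.
Both prerequisites met — cold retard begins (Oct 22, 2018), shaping is done (Oct 8, 2018); the later is Oct 22, 2018.
The loaves go into the oven: Oct 22, 2018 + 17 days = Nov 8, 2018.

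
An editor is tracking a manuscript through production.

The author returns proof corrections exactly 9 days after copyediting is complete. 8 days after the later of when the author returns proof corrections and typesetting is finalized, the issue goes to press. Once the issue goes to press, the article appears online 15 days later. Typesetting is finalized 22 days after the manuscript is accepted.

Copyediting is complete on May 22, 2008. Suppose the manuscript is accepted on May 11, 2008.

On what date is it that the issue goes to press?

June 10, 2008

Copyediting is complete: May 22, 2008.
The author returns proof corrections: May 22, 2008 + 9 days = May 31, 2008.
The manuscript is accepted: May 11, 2008.
Typesetting is finalized: May 11, 2008 + 22 days = Jun 2, 2008.
Both prerequisites met — the author returns proof corrections (May 31, 2008), typesetting is finalized (Jun 2, 2008); the later is Jun 2, 2008.
The issue goes to press: Jun 2, 2008 + 8 days = Jun 10, 2008.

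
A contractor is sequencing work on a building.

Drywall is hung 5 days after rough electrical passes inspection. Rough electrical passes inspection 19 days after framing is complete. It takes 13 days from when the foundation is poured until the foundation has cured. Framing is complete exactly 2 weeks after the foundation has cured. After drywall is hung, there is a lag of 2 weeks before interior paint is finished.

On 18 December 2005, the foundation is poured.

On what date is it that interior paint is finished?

21 February 2006

The foundation is poured: Dec 18, 2005.
The foundation has cured: Dec 18, 2005 + 13 days = Dec 31, 2005.
Framing is complete: Dec 31, 2005 + 2 weeks = Jan 14, 2006.
Rough electrical passes inspection: Jan 14, 2006 + 19 days = Feb 2, 2006.
Drywall is hung: Feb 2, 2006 + 5 days = Feb 7, 2006.
Interior paint is finished: Feb 7, 2006 + 2 weeks = Feb 21, 2006.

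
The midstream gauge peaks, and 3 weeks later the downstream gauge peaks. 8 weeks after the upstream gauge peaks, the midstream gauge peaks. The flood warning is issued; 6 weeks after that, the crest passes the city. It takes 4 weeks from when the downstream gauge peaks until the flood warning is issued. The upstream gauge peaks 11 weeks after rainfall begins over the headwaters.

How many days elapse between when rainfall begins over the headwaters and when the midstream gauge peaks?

133 days

Causal path: rainfall begins over the headwaters → the upstream gauge peaks → the midstream gauge peaks.
Total delay along the path: 11 + 8 weeks = 19 weeks = 133 days.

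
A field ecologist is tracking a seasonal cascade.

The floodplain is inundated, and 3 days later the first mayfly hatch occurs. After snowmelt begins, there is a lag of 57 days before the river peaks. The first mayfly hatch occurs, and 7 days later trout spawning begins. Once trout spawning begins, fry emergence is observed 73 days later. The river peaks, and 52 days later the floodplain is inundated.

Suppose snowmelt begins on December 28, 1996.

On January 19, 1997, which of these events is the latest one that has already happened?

Snowmelt begins: Dec 28, 1996.
The river peaks: Dec 28, 1996 + 57 days = Feb 23, 1997.
The floodplain is inundated: Feb 23, 1997 + 52 days = Apr 16, 1997.
The first mayfly hatch occurs: Apr 16, 1997 + 3 days = Apr 19, 1997.
Trout spawning begins: Apr 19, 1997 + 7 days = Apr 26, 1997.
Fry emergence is observed: Apr 26, 1997 + 73 days = Jul 8, 1997.
Jan 19, 1997 falls between when snowmelt begins (Dec 28, 1996) and when the river peaks (Feb 23, 1997).

Snowmelt begins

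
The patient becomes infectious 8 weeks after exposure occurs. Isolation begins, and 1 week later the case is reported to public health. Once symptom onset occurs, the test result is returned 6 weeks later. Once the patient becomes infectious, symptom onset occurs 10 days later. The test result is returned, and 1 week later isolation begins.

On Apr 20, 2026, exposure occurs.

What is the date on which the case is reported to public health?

Aug 20, 2026

Exposure occurs: Apr 20, 2026.
The patient becomes infectious: Apr 20, 2026 + 8 weeks = Jun 15, 2026.
Symptom onset occurs: Jun 15, 2026 + 10 days = Jun 25, 2026.
The test result is returned: Jun 25, 2026 + 6 weeks = Aug 6, 2026.
Isolation begins: Aug 6, 2026 + 1 week = Aug 13, 2026.
The case is reported to public health: Aug 13, 2026 + 1 week = Aug 20, 2026.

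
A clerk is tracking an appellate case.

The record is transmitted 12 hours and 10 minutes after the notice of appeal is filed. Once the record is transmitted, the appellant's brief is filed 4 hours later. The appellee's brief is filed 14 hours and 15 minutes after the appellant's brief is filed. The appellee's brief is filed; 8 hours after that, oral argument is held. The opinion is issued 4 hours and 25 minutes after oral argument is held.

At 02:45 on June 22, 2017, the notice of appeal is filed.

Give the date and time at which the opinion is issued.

21:35 on June 23, 2017

The notice of appeal is filed: 02:45 Jun 22, 2017.
The record is transmitted: 02:45 Jun 22, 2017 + 12h10m = 14:55 Jun 22, 2017.
The appellant's brief is filed: 14:55 Jun 22, 2017 + 4h = 18:55 Jun 22, 2017.
The appellee's brief is filed: 18:55 Jun 22, 2017 + 14h15m = 09:10 Jun 23, 2017.
Oral argument is held: 09:10 Jun 23, 2017 + 8h = 17:10 Jun 23, 2017.
The opinion is issued: 17:10 Jun 23, 2017 + 4h25m = 21:35 Jun 23, 2017.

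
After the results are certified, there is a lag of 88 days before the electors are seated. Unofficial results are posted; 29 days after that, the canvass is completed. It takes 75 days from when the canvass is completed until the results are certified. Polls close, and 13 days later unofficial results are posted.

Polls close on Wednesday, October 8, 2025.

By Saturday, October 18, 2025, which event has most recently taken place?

Polls close

Polls close: Oct 8, 2025.
Unofficial results are posted: Oct 8, 2025 + 13 days = Oct 21, 2025.
The canvass is completed: Oct 21, 2025 + 29 days = Nov 19, 2025.
The results are certified: Nov 19, 2025 + 75 days = Feb 2, 2026.
The electors are seated: Feb 2, 2026 + 88 days = May 1, 2026.
Oct 18, 2025 falls between when polls close (Oct 8, 2025) and when unofficial results are posted (Oct 21, 2025).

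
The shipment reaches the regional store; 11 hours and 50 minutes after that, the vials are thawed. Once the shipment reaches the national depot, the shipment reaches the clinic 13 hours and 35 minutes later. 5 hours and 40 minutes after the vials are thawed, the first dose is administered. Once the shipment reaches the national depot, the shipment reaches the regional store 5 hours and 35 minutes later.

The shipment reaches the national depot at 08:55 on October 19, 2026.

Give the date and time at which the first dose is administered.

The shipment reaches the national depot: 08:55 Oct 19, 2026.
The shipment reaches the regional store: 08:55 Oct 19, 2026 + 5h35m = 14:30 Oct 19, 2026.
The vials are thawed: 14:30 Oct 19, 2026 + 11h50m = 02:20 Oct 20, 2026.
The first dose is administered: 02:20 Oct 20, 2026 + 5h40m = 08:00 Oct 20, 2026.

08:00 on October 20, 2026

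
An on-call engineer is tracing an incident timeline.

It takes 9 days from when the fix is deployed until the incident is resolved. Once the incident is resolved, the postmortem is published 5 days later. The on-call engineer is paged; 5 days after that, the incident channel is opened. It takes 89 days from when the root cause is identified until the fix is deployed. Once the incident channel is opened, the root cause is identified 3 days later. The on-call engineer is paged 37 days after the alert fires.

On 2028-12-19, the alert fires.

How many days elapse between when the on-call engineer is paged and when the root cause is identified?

Causal path: the on-call engineer is paged → the incident channel is opened → the root cause is identified.
Total delay along the path: 5 + 3 = 8 days.

8 days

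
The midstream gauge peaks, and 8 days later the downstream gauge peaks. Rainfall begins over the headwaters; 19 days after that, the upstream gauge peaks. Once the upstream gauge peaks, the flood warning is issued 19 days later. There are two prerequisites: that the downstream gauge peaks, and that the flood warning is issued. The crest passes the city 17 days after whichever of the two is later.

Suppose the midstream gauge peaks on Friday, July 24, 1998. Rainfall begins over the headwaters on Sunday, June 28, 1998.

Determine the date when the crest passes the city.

The midstream gauge peaks: Jul 24, 1998.
The downstream gauge peaks: Jul 24, 1998 + 8 days = Aug 1, 1998.
Rainfall begins over the headwaters: Jun 28, 1998.
The upstream gauge peaks: Jun 28, 1998 + 19 days = Jul 17, 1998.
The flood warning is issued: Jul 17, 1998 + 19 days = Aug 5, 1998.
Both prerequisites met — the downstream gauge peaks (Aug 1, 1998), the flood warning is issued (Aug 5, 1998); the later is Aug 5, 1998.
The crest passes the city: Aug 5, 1998 + 17 days = Aug 22, 1998.

Saturday, August 22, 1998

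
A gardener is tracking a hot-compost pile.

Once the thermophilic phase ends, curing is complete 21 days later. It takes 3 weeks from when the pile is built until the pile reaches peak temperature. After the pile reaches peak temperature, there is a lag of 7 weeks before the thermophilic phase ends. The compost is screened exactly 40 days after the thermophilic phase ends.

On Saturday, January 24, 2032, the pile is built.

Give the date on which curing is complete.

The pile is built: Jan 24, 2032.
The pile reaches peak temperature: Jan 24, 2032 + 3 weeks = Feb 14, 2032.
The thermophilic phase ends: Feb 14, 2032 + 7 weeks = Apr 3, 2032.
Curing is complete: Apr 3, 2032 + 21 days = Apr 24, 2032.

Saturday, April 24, 2032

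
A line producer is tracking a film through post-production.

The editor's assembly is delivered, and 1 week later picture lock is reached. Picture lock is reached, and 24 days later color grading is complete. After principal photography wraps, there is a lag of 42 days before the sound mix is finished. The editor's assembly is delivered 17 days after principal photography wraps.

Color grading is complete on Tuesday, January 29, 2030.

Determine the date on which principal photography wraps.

Wednesday, December 12, 2029

Color grading is complete: Jan 29, 2030.
Picture lock is reached: Jan 29, 2030 − 24 days = Jan 5, 2030.
The editor's assembly is delivered: Jan 5, 2030 − 1 week = Dec 29, 2029.
Principal photography wraps: Dec 29, 2029 − 17 days = Dec 12, 2029.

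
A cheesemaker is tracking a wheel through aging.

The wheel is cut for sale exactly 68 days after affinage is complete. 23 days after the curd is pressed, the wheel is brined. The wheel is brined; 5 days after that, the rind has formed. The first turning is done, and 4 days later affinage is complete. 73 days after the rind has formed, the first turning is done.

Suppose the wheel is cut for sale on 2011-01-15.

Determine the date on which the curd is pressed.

The wheel is cut for sale: Jan 15, 2011.
Affinage is complete: Jan 15, 2011 − 68 days = Nov 8, 2010.
The first turning is done: Nov 8, 2010 − 4 days = Nov 4, 2010.
The rind has formed: Nov 4, 2010 − 73 days = Aug 23, 2010.
The wheel is brined: Aug 23, 2010 − 5 days = Aug 18, 2010.
The curd is pressed: Aug 18, 2010 − 23 days = Jul 26, 2010.

2010-07-26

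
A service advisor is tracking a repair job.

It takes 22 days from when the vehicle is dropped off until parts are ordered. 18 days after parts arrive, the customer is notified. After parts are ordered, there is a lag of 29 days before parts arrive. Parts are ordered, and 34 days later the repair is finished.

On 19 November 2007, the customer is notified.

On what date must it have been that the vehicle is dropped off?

11 September 2007

The customer is notified: Nov 19, 2007.
Parts arrive: Nov 19, 2007 − 18 days = Nov 1, 2007.
Parts are ordered: Nov 1, 2007 − 29 days = Oct 3, 2007.
The vehicle is dropped off: Oct 3, 2007 − 22 days = Sep 11, 2007.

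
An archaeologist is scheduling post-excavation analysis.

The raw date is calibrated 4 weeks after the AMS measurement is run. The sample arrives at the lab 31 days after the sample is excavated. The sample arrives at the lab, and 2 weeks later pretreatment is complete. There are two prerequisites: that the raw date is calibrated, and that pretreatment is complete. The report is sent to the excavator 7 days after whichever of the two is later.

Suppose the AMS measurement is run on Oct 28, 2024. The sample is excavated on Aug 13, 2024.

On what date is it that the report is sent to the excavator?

The AMS measurement is run: Oct 28, 2024.
The raw date is calibrated: Oct 28, 2024 + 4 weeks = Nov 25, 2024.
The sample is excavated: Aug 13, 2024.
The sample arrives at the lab: Aug 13, 2024 + 31 days = Sep 13, 2024.
Pretreatment is complete: Sep 13, 2024 + 2 weeks = Sep 27, 2024.
Both prerequisites met — the raw date is calibrated (Nov 25, 2024), pretreatment is complete (Sep 27, 2024); the later is Nov 25, 2024.
The report is sent to the excavator: Nov 25, 2024 + 7 days = Dec 2, 2024.

Dec 2, 2024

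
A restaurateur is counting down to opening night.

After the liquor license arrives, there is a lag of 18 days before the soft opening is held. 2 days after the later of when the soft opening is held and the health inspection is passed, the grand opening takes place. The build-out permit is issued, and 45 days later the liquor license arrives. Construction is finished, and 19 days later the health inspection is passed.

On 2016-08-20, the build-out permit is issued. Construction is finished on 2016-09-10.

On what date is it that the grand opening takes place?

2016-10-24

The build-out permit is issued: Aug 20, 2016.
The liquor license arrives: Aug 20, 2016 + 45 days = Oct 4, 2016.
The soft opening is held: Oct 4, 2016 + 18 days = Oct 22, 2016.
Construction is finished: Sep 10, 2016.
The health inspection is passed: Sep 10, 2016 + 19 days = Sep 29, 2016.
Both prerequisites met — the soft opening is held (Oct 22, 2016), the health inspection is passed (Sep 29, 2016); the later is Oct 22, 2016.
The grand opening takes place: Oct 22, 2016 + 2 days = Oct 24, 2016.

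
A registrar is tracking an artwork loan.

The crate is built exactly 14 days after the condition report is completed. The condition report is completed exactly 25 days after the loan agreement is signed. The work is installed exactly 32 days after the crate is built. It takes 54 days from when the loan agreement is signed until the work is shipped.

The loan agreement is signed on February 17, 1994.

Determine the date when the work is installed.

The loan agreement is signed: Feb 17, 1994.
The condition report is completed: Feb 17, 1994 + 25 days = Mar 14, 1994.
The crate is built: Mar 14, 1994 + 14 days = Mar 28, 1994.
The work is installed: Mar 28, 1994 + 32 days = Apr 29, 1994.

April 29, 1994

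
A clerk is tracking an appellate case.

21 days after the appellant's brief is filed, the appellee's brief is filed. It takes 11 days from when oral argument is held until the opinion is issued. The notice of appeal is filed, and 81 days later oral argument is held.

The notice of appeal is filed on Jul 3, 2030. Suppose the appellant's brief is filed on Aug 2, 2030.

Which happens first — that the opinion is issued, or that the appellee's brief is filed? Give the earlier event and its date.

The appellee's brief is filed — Aug 23, 2030

The notice of appeal is filed: Jul 3, 2030.
Oral argument is held: Jul 3, 2030 + 81 days = Sep 22, 2030.
The opinion is issued: Sep 22, 2030 + 11 days = Oct 3, 2030.
The appellant's brief is filed: Aug 2, 2030.
The appellee's brief is filed: Aug 2, 2030 + 21 days = Aug 23, 2030.
Comparing: the opinion is issued on Oct 3, 2030 vs the appellee's brief is filed on Aug 23, 2030. Earlier: the appellee's brief is filed.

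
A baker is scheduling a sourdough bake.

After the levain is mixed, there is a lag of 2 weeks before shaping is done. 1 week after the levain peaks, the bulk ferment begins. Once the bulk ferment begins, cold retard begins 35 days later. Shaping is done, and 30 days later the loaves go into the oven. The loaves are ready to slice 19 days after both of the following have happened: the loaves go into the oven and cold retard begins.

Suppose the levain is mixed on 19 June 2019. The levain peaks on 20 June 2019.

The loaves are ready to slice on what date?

21 August 2019

The levain is mixed: Jun 19, 2019.
Shaping is done: Jun 19, 2019 + 2 weeks = Jul 3, 2019.
The loaves go into the oven: Jul 3, 2019 + 30 days = Aug 2, 2019.
The levain peaks: Jun 20, 2019.
The bulk ferment begins: Jun 20, 2019 + 1 week = Jun 27, 2019.
Cold retard begins: Jun 27, 2019 + 35 days = Aug 1, 2019.
Both prerequisites met — the loaves go into the oven (Aug 2, 2019), cold retard begins (Aug 1, 2019); the later is Aug 2, 2019.
The loaves are ready to slice: Aug 2, 2019 + 19 days = Aug 21, 2019.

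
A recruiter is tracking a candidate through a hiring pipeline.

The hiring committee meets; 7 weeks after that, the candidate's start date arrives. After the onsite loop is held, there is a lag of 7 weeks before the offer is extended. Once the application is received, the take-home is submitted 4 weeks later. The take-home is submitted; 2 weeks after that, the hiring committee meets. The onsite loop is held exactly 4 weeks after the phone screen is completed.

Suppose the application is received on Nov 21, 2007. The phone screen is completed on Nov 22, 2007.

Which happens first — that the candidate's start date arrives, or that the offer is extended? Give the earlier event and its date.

The offer is extended — Feb 7, 2008

The application is received: Nov 21, 2007.
The take-home is submitted: Nov 21, 2007 + 4 weeks = Dec 19, 2007.
The hiring committee meets: Dec 19, 2007 + 2 weeks = Jan 2, 2008.
The candidate's start date arrives: Jan 2, 2008 + 7 weeks = Feb 20, 2008.
The phone screen is completed: Nov 22, 2007.
The onsite loop is held: Nov 22, 2007 + 4 weeks = Dec 20, 2007.
The offer is extended: Dec 20, 2007 + 7 weeks = Feb 7, 2008.
Comparing: the candidate's start date arrives on Feb 20, 2008 vs the offer is extended on Feb 7, 2008. Earlier: the offer is extended.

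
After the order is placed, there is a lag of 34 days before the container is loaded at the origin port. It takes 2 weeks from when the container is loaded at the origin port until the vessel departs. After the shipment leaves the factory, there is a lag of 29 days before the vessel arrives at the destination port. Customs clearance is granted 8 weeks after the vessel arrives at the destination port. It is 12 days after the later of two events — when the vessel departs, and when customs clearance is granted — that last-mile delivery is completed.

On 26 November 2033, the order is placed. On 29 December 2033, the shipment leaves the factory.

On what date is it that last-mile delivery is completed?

The order is placed: Nov 26, 2033.
The container is loaded at the origin port: Nov 26, 2033 + 34 days = Dec 30, 2033.
The vessel departs: Dec 30, 2033 + 2 weeks = Jan 13, 2034.
The shipment leaves the factory: Dec 29, 2033.
The vessel arrives at the destination port: Dec 29, 2033 + 29 days = Jan 27, 2034.
Customs clearance is granted: Jan 27, 2034 + 8 weeks = Mar 24, 2034.
Both prerequisites met — the vessel departs (Jan 13, 2034), customs clearance is granted (Mar 24, 2034); the later is Mar 24, 2034.
Last-mile delivery is completed: Mar 24, 2034 + 12 days = Apr 5, 2034.

5 April 2034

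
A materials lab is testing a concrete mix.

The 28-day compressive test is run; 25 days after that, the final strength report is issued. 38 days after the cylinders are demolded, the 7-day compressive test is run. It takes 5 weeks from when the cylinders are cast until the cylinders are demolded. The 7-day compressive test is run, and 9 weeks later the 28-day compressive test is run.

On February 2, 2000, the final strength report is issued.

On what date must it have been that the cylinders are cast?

The final strength report is issued: Feb 2, 2000.
The 28-day compressive test is run: Feb 2, 2000 − 25 days = Jan 8, 2000.
The 7-day compressive test is run: Jan 8, 2000 − 9 weeks = Nov 6, 1999.
The cylinders are demolded: Nov 6, 1999 − 38 days = Sep 29, 1999.
The cylinders are cast: Sep 29, 1999 − 5 weeks = Aug 25, 1999.

August 25, 1999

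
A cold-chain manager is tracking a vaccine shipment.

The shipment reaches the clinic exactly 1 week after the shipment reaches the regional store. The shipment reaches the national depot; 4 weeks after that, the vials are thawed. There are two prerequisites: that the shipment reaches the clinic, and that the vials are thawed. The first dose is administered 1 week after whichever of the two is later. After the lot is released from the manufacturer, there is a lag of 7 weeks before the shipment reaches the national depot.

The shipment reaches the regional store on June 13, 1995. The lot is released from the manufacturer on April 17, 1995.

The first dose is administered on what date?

July 10, 1995

The shipment reaches the regional store: Jun 13, 1995.
The shipment reaches the clinic: Jun 13, 1995 + 1 week = Jun 20, 1995.
The lot is released from the manufacturer: Apr 17, 1995.
The shipment reaches the national depot: Apr 17, 1995 + 7 weeks = Jun 5, 1995.
The vials are thawed: Jun 5, 1995 + 4 weeks = Jul 3, 1995.
Both prerequisites met — the shipment reaches the clinic (Jun 20, 1995), the vials are thawed (Jul 3, 1995); the later is Jul 3, 1995.
The first dose is administered: Jul 3, 1995 + 1 week = Jul 10, 1995.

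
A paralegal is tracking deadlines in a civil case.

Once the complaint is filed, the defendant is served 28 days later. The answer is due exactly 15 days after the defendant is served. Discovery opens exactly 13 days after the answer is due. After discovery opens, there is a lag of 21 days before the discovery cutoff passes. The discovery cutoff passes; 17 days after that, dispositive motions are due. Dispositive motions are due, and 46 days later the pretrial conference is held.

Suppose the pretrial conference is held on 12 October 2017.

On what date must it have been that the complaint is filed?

The pretrial conference is held: Oct 12, 2017.
Dispositive motions are due: Oct 12, 2017 − 46 days = Aug 27, 2017.
The discovery cutoff passes: Aug 27, 2017 − 17 days = Aug 10, 2017.
Discovery opens: Aug 10, 2017 − 21 days = Jul 20, 2017.
The answer is due: Jul 20, 2017 − 13 days = Jul 7, 2017.
The defendant is served: Jul 7, 2017 − 15 days = Jun 22, 2017.
The complaint is filed: Jun 22, 2017 − 28 days = May 25, 2017.

25 May 2017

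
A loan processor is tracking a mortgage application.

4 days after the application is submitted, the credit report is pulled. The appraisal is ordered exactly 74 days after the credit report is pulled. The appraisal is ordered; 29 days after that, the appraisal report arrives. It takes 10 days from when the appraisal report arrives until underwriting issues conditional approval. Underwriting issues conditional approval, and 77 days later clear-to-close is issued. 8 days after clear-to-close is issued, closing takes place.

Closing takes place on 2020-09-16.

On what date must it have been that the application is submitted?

2020-02-27

Closing takes place: Sep 16, 2020.
Clear-to-close is issued: Sep 16, 2020 − 8 days = Sep 8, 2020.
Underwriting issues conditional approval: Sep 8, 2020 − 77 days = Jun 23, 2020.
The appraisal report arrives: Jun 23, 2020 − 10 days = Jun 13, 2020.
The appraisal is ordered: Jun 13, 2020 − 29 days = May 15, 2020.
The credit report is pulled: May 15, 2020 − 74 days = Mar 2, 2020.
The application is submitted: Mar 2, 2020 − 4 days = Feb 27, 2020.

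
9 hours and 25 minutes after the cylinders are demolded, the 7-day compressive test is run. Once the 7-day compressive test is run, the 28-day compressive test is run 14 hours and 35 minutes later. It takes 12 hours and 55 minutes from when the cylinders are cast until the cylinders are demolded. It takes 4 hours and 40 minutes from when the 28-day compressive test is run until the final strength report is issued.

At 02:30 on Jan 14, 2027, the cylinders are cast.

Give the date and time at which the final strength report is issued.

20:05 on Jan 15, 2027

The cylinders are cast: 02:30 Jan 14, 2027.
The cylinders are demolded: 02:30 Jan 14, 2027 + 12h55m = 15:25 Jan 14, 2027.
The 7-day compressive test is run: 15:25 Jan 14, 2027 + 9h25m = 00:50 Jan 15, 2027.
The 28-day compressive test is run: 00:50 Jan 15, 2027 + 14h35m = 15:25 Jan 15, 2027.
The final strength report is issued: 15:25 Jan 15, 2027 + 4h40m = 20:05 Jan 15, 2027.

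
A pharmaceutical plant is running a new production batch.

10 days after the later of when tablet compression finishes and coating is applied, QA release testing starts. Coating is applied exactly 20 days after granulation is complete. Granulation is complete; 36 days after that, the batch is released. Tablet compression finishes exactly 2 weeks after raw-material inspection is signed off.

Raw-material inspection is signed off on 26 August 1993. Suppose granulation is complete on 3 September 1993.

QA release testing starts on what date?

Raw-material inspection is signed off: Aug 26, 1993.
Tablet compression finishes: Aug 26, 1993 + 2 weeks = Sep 9, 1993.
Granulation is complete: Sep 3, 1993.
Coating is applied: Sep 3, 1993 + 20 days = Sep 23, 1993.
Both prerequisites met — tablet compression finishes (Sep 9, 1993), coating is applied (Sep 23, 1993); the later is Sep 23, 1993.
QA release testing starts: Sep 23, 1993 + 10 days = Oct 3, 1993.

3 October 1993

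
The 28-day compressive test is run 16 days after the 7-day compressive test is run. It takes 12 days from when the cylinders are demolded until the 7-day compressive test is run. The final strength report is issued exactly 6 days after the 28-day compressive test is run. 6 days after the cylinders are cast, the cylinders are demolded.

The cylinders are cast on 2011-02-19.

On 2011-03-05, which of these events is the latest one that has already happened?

The cylinders are cast: Feb 19, 2011.
The cylinders are demolded: Feb 19, 2011 + 6 days = Feb 25, 2011.
The 7-day compressive test is run: Feb 25, 2011 + 12 days = Mar 9, 2011.
The 28-day compressive test is run: Mar 9, 2011 + 16 days = Mar 25, 2011.
The final strength report is issued: Mar 25, 2011 + 6 days = Mar 31, 2011.
Mar 5, 2011 falls between when the cylinders are demolded (Feb 25, 2011) and when the 7-day compressive test is run (Mar 9, 2011).

The cylinders are demolded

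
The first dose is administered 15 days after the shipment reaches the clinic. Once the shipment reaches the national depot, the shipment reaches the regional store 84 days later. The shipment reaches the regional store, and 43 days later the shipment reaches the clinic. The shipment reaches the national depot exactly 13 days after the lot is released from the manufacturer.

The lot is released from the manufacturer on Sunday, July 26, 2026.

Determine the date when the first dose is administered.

The lot is released from the manufacturer: Jul 26, 2026.
The shipment reaches the national depot: Jul 26, 2026 + 13 days = Aug 8, 2026.
The shipment reaches the regional store: Aug 8, 2026 + 84 days = Oct 31, 2026.
The shipment reaches the clinic: Oct 31, 2026 + 43 days = Dec 13, 2026.
The first dose is administered: Dec 13, 2026 + 15 days = Dec 28, 2026.

Monday, December 28, 2026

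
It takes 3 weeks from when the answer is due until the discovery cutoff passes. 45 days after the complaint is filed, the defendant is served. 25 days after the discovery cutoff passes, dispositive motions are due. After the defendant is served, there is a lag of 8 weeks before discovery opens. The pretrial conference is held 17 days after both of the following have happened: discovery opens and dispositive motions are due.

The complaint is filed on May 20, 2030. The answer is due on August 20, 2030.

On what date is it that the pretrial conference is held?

The complaint is filed: May 20, 2030.
The defendant is served: May 20, 2030 + 45 days = Jul 4, 2030.
Discovery opens: Jul 4, 2030 + 8 weeks = Aug 29, 2030.
The answer is due: Aug 20, 2030.
The discovery cutoff passes: Aug 20, 2030 + 3 weeks = Sep 10, 2030.
Dispositive motions are due: Sep 10, 2030 + 25 days = Oct 5, 2030.
Both prerequisites met — discovery opens (Aug 29, 2030), dispositive motions are due (Oct 5, 2030); the later is Oct 5, 2030.
The pretrial conference is held: Oct 5, 2030 + 17 days = Oct 22, 2030.

October 22, 2030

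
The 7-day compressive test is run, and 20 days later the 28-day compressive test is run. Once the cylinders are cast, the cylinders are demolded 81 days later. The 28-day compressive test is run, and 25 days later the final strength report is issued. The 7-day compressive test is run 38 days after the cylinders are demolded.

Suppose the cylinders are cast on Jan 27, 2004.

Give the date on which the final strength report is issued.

Jul 9, 2004

The cylinders are cast: Jan 27, 2004.
The cylinders are demolded: Jan 27, 2004 + 81 days = Apr 17, 2004.
The 7-day compressive test is run: Apr 17, 2004 + 38 days = May 25, 2004.
The 28-day compressive test is run: May 25, 2004 + 20 days = Jun 14, 2004.
The final strength report is issued: Jun 14, 2004 + 25 days = Jul 9, 2004.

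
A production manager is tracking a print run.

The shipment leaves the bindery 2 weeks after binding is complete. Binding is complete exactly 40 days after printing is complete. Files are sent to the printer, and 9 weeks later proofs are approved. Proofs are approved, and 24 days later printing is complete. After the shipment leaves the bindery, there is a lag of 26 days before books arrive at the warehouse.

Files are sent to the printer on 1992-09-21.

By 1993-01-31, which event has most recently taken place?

Files are sent to the printer: Sep 21, 1992.
Proofs are approved: Sep 21, 1992 + 9 weeks = Nov 23, 1992.
Printing is complete: Nov 23, 1992 + 24 days = Dec 17, 1992.
Binding is complete: Dec 17, 1992 + 40 days = Jan 26, 1993.
The shipment leaves the bindery: Jan 26, 1993 + 2 weeks = Feb 9, 1993.
Books arrive at the warehouse: Feb 9, 1993 + 26 days = Mar 7, 1993.
Jan 31, 1993 falls between when binding is complete (Jan 26, 1993) and when the shipment leaves the bindery (Feb 9, 1993).

Binding is complete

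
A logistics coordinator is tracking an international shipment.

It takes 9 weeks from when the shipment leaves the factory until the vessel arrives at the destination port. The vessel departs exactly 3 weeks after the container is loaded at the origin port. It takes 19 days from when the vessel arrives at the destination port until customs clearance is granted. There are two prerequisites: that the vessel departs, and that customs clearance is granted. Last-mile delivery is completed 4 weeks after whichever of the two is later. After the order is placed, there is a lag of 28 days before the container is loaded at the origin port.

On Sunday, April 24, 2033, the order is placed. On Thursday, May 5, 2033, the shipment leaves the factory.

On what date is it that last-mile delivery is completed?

The order is placed: Apr 24, 2033.
The container is loaded at the origin port: Apr 24, 2033 + 28 days = May 22, 2033.
The vessel departs: May 22, 2033 + 3 weeks = Jun 12, 2033.
The shipment leaves the factory: May 5, 2033.
The vessel arrives at the destination port: May 5, 2033 + 9 weeks = Jul 7, 2033.
Customs clearance is granted: Jul 7, 2033 + 19 days = Jul 26, 2033.
Both prerequisites met — the vessel departs (Jun 12, 2033), customs clearance is granted (Jul 26, 2033); the later is Jul 26, 2033.
Last-mile delivery is completed: Jul 26, 2033 + 4 weeks = Aug 23, 2033.

Tuesday, August 23, 2033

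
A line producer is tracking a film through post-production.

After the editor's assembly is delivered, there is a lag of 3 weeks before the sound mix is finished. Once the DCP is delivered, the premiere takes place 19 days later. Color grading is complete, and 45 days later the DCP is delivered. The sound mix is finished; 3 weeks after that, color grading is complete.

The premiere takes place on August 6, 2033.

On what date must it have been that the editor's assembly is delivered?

The premiere takes place: Aug 6, 2033.
The DCP is delivered: Aug 6, 2033 − 19 days = Jul 18, 2033.
Color grading is complete: Jul 18, 2033 − 45 days = Jun 3, 2033.
The sound mix is finished: Jun 3, 2033 − 3 weeks = May 13, 2033.
The editor's assembly is delivered: May 13, 2033 − 3 weeks = Apr 22, 2033.

April 22, 2033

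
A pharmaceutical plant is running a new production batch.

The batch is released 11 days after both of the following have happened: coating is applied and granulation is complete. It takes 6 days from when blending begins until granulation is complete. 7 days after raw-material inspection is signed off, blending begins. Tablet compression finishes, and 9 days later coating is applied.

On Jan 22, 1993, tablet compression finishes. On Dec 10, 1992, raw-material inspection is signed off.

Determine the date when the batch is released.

Tablet compression finishes: Jan 22, 1993.
Coating is applied: Jan 22, 1993 + 9 days = Jan 31, 1993.
Raw-material inspection is signed off: Dec 10, 1992.
Blending begins: Dec 10, 1992 + 7 days = Dec 17, 1992.
Granulation is complete: Dec 17, 1992 + 6 days = Dec 23, 1992.
Both prerequisites met — coating is applied (Jan 31, 1993), granulation is complete (Dec 23, 1992); the later is Jan 31, 1993.
The batch is released: Jan 31, 1993 + 11 days = Feb 11, 1993.

Feb 11, 1993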